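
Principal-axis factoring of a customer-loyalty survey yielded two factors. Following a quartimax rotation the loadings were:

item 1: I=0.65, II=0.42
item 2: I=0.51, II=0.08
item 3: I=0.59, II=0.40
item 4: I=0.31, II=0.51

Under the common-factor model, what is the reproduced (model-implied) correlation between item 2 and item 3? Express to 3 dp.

0.333

r̂ = Σ λ_i·λ_j across factors = (0.51)(0.59) + (0.08)(0.40)
  = +0.3009 +0.0320 = 0.3329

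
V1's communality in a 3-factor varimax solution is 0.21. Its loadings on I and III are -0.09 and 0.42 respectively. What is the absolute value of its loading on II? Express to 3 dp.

0.160

Under orthogonal rotation h² = Σλ², so λ_II² = h² − (0.1845) = 0.21 − 0.1845 = 0.0255.
|λ| = √0.0255 = 0.1597.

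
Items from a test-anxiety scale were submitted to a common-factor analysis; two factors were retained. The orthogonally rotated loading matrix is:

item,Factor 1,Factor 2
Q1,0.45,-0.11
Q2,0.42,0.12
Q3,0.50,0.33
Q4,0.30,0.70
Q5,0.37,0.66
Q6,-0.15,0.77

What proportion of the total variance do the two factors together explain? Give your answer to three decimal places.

SS loadings by factor: 0.8783, 1.6539; total = 2.5322.
Total variance with 6 standardized items is 6, so the solution explains 2.5322/6 = 0.4220.

0.422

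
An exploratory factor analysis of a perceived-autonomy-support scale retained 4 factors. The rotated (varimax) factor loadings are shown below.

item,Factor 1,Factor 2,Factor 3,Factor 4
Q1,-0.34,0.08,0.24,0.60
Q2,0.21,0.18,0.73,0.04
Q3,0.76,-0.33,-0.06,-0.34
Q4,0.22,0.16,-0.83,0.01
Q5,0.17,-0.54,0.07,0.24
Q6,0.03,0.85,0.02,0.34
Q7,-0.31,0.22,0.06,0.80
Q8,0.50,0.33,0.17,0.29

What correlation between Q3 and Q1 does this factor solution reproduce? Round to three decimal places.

-0.503

r̂ = Σ λ_i·λ_j across factors = (0.76)(-0.34) + (-0.33)(0.08) + (-0.06)(0.24) + (-0.34)(0.60)
  = -0.2584 -0.0264 -0.0144 -0.2040 = -0.5032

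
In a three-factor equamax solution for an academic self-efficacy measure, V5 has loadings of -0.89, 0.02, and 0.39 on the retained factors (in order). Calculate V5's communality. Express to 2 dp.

h² = (-0.89)² + 0.02² + 0.39² = 0.7921 + 0.0004 + 0.1521 = 0.9446

0.94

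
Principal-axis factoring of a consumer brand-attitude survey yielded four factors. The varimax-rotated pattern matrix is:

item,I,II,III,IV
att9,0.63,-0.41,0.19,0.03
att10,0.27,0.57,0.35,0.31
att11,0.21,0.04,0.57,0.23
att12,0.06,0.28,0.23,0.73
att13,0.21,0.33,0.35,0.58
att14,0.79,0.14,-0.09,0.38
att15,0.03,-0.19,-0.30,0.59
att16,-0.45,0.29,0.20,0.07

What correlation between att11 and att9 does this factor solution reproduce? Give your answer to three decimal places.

0.231

r̂ = Σ λ_i·λ_j across factors = (0.21)(0.63) + (0.04)(-0.41) + (0.57)(0.19) + (0.23)(0.03)
  = +0.1323 -0.0164 +0.1083 +0.0069 = 0.2311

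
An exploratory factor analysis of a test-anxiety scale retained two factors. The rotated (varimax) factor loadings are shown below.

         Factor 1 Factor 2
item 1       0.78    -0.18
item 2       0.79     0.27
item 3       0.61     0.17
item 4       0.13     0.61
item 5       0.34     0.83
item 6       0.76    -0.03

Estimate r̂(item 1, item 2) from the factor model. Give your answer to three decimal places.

0.568

r̂ = Σ λ_i·λ_j across factors = (0.78)(0.79) + (-0.18)(0.27)
  = +0.6162 -0.0486 = 0.5676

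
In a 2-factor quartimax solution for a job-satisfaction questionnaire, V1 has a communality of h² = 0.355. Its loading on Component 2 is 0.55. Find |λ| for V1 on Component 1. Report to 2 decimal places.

0.23

Under orthogonal rotation h² = Σλ², so λ_Component 1² = h² − (0.3025) = 0.355 − 0.3025 = 0.0525.
|λ| = √0.0525 = 0.2291.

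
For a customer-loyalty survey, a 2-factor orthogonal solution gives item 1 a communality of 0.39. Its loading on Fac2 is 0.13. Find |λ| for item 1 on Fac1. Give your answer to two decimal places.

0.61

Under orthogonal rotation h² = Σλ², so λ_Fac1² = h² − (0.0169) = 0.39 − 0.0169 = 0.3731.
|λ| = √0.3731 = 0.6108.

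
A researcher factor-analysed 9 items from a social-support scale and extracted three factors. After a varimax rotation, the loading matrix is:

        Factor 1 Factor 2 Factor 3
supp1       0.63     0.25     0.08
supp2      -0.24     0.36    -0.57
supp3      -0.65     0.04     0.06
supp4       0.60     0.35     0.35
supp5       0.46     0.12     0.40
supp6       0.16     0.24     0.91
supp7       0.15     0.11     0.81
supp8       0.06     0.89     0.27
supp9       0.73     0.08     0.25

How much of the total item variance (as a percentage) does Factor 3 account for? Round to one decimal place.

24.9%

SS loadings for Factor 3 = 0.08² + (-0.57)² + 0.06² + 0.35² + 0.40² + 0.91² + 0.81² + 0.27² + 0.25² = 2.2370
With 9 standardized items, total variance = 9. Proportion = 2.2370/9 = 0.2486 → 24.86%.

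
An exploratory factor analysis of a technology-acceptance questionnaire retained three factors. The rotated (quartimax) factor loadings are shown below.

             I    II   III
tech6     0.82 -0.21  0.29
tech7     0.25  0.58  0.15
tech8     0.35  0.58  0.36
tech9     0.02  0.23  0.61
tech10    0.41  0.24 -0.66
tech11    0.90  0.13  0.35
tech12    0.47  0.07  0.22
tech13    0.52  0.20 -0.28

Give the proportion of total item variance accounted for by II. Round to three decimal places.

0.111

SS loadings for II = (-0.21)² + 0.58² + 0.58² + 0.23² + 0.24² + 0.13² + 0.07² + 0.20² = 0.8892
Proportion of variance = 0.8892 / 8 = 0.1111.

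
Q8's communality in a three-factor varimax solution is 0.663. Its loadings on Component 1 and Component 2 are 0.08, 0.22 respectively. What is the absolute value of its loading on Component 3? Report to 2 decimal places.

0.78

Under orthogonal rotation h² = Σλ², so λ_Component 3² = h² − (0.0548) = 0.663 − 0.0548 = 0.6082.
|λ| = √0.6082 = 0.7799.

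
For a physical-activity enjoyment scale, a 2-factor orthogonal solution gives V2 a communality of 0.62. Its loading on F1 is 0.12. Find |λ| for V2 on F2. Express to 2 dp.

0.78

Under orthogonal rotation h² = Σλ², so λ_F2² = h² − (0.0144) = 0.62 − 0.0144 = 0.6056.
|λ| = √0.6056 = 0.7782.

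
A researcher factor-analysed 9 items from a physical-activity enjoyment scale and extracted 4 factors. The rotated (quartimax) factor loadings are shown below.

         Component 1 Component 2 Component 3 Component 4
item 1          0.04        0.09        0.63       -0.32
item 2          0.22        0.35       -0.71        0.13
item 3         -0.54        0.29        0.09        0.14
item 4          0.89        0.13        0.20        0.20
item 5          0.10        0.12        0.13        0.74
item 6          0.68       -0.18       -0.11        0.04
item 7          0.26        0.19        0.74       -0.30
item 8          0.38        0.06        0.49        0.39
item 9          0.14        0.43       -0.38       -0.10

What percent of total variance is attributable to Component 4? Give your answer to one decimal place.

SS loadings for Component 4 = (-0.32)² + 0.13² + 0.14² + 0.20² + 0.74² + 0.04² + (-0.30)² + 0.39² + (-0.10)² = 0.9802
With 9 standardized items, total variance = 9. Proportion = 0.9802/9 = 0.1089 → 10.89%.

10.9%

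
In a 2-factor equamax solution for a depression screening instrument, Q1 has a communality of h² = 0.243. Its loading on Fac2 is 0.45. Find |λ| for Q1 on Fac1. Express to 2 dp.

Under orthogonal rotation h² = Σλ², so λ_Fac1² = h² − (0.2025) = 0.243 − 0.2025 = 0.0405.
|λ| = √0.0405 = 0.2012.

0.20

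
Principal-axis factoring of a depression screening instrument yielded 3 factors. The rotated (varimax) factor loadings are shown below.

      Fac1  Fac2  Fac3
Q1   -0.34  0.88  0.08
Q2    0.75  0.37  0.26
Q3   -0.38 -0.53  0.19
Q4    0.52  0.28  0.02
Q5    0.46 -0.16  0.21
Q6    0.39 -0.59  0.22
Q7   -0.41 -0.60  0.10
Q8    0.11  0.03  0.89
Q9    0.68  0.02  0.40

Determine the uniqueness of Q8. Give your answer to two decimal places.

h² = 0.11² + 0.03² + 0.89² = 0.0121 + 0.0009 + 0.7921 = 0.8051
Uniqueness u² = 1 − h² = 1 − 0.8051 = 0.1949

0.19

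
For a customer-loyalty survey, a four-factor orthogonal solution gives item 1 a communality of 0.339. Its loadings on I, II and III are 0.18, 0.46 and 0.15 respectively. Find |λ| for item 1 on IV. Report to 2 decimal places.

0.27

Under orthogonal rotation h² = Σλ², so λ_IV² = h² − (0.2665) = 0.339 − 0.2665 = 0.0725.
|λ| = √0.0725 = 0.2693.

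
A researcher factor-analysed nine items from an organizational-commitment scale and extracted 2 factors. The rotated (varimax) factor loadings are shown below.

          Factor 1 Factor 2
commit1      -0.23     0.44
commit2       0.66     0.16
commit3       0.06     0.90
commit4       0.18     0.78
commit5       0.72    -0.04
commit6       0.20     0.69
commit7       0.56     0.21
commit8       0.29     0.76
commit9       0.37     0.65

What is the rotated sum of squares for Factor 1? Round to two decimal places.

1.62

SS loadings for Factor 1 = (-0.23)² + 0.66² + 0.06² + 0.18² + 0.72² + 0.20² + 0.56² + 0.29² + 0.37² = 0.0529 + 0.4356 + 0.0036 + 0.0324 + 0.5184 + 0.0400 + 0.3136 + 0.0841 + 0.1369 = 1.6175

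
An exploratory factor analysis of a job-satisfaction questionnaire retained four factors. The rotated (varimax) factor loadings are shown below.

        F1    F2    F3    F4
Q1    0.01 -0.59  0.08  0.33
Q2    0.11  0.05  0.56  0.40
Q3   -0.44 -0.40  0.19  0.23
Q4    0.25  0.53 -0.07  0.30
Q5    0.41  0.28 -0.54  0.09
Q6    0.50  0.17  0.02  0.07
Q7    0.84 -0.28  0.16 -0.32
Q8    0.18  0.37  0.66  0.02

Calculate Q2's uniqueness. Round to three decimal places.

h² = 0.11² + 0.05² + 0.56² + 0.40² = 0.0121 + 0.0025 + 0.3136 + 0.1600 = 0.4882
Uniqueness u² = 1 − h² = 1 − 0.4882 = 0.5118

0.512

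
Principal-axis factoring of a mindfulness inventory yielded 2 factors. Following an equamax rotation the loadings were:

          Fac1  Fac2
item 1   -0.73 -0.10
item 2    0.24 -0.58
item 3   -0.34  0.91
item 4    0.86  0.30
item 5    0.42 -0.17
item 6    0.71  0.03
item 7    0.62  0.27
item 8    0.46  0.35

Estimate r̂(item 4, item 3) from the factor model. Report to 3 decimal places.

r̂ = Σ λ_i·λ_j across factors = (0.86)(-0.34) + (0.30)(0.91)
  = -0.2924 +0.2730 = -0.0194

-0.019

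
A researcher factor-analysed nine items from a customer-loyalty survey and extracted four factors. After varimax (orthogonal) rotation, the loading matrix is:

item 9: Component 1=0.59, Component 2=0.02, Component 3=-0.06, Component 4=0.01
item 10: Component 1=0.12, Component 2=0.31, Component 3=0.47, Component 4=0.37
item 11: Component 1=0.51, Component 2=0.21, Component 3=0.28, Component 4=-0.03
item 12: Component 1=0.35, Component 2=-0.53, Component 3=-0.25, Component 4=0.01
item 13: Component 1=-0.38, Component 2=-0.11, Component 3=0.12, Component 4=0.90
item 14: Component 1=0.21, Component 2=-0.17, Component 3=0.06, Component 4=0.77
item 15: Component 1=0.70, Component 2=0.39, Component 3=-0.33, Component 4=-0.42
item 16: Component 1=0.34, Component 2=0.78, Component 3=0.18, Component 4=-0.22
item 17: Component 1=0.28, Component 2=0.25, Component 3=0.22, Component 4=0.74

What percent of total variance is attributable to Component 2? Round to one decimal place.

14.3%

SS loadings for Component 2 = 0.02² + 0.31² + 0.21² + (-0.53)² + (-0.11)² + (-0.17)² + 0.39² + 0.78² + 0.25² = 1.2855
With 9 standardized items, total variance = 9. Proportion = 1.2855/9 = 0.1428 → 14.28%.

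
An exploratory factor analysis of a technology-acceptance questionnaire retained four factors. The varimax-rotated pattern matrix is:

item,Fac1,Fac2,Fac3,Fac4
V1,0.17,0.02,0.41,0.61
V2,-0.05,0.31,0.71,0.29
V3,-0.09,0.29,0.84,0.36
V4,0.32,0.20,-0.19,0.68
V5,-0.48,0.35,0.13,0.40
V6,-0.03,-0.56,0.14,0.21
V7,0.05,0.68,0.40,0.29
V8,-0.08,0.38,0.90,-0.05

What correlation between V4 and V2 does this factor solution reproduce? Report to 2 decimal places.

r̂ = Σ λ_i·λ_j across factors = (0.32)(-0.05) + (0.20)(0.31) + (-0.19)(0.71) + (0.68)(0.29)
  = -0.0160 +0.0620 -0.1349 +0.1972 = 0.1083

0.11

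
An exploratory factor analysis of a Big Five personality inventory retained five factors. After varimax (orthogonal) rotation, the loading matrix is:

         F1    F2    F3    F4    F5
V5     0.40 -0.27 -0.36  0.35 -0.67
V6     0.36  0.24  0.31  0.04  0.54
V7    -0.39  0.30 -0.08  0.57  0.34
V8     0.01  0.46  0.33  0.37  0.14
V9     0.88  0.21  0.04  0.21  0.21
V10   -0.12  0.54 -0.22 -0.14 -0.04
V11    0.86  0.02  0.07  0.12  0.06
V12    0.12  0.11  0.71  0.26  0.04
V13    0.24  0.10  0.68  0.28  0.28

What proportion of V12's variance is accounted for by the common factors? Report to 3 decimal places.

0.600

h² = 0.12² + 0.11² + 0.71² + 0.26² + 0.04² = 0.0144 + 0.0121 + 0.5041 + 0.0676 + 0.0016 = 0.5998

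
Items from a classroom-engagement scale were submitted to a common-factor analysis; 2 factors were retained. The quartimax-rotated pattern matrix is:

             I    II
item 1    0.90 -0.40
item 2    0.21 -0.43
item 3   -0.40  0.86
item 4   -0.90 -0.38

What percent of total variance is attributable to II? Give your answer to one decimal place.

30.7%

SS loadings for II = (-0.40)² + (-0.43)² + 0.86² + (-0.38)² = 1.2289
With 4 standardized items, total variance = 4. Proportion = 1.2289/4 = 0.3072 → 30.72%.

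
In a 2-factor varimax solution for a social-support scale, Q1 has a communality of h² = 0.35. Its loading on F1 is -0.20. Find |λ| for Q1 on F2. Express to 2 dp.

0.56

Under orthogonal rotation h² = Σλ², so λ_F2² = h² − (0.0400) = 0.35 − 0.0400 = 0.3100.
|λ| = √0.3100 = 0.5568.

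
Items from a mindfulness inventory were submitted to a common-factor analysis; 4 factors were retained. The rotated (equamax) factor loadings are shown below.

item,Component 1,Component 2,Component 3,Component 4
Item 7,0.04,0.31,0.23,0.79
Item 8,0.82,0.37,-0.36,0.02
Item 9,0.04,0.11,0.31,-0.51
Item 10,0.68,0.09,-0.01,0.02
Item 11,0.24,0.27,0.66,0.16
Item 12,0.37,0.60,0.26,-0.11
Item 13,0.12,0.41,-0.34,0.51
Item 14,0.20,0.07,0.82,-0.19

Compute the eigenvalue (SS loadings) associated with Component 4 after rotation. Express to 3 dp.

SS loadings for Component 4 = 0.79² + 0.02² + (-0.51)² + 0.02² + 0.16² + (-0.11)² + 0.51² + (-0.19)² = 0.6241 + 0.0004 + 0.2601 + 0.0004 + 0.0256 + 0.0121 + 0.2601 + 0.0361 = 1.2189

1.219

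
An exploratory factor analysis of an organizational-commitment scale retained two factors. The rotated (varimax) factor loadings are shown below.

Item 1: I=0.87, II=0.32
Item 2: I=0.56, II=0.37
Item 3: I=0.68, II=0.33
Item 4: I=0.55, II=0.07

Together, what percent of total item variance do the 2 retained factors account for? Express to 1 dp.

54.7%

SS loadings by factor: 1.8354, 0.3531; total = 2.1885.
Total variance with 4 standardized items is 4, so the solution explains 2.1885/4 = 0.5471 = 54.71%.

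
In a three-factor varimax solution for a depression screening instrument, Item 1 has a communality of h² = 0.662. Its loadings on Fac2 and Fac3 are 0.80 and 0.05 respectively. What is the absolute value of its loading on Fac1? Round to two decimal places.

0.14

Under orthogonal rotation h² = Σλ², so λ_Fac1² = h² − (0.6425) = 0.662 − 0.6425 = 0.0195.
|λ| = √0.0195 = 0.1396.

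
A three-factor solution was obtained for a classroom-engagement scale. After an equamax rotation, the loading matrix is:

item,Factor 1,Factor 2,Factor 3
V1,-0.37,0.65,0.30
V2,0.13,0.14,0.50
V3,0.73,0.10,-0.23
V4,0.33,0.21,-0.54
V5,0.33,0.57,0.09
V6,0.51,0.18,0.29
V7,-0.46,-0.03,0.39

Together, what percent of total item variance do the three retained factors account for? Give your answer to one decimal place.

SS loadings by factor: 1.3762, 0.8544, 0.9288; total = 3.1594.
Total variance with 7 standardized items is 7, so the solution explains 3.1594/7 = 0.4513 = 45.13%.

45.1%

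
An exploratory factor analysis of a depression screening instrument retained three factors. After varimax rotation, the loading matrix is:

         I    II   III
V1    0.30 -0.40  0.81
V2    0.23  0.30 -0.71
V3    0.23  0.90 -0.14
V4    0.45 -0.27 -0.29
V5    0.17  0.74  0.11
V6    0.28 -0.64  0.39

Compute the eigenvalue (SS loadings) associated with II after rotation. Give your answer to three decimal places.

2.090

SS loadings for II = (-0.40)² + 0.30² + 0.90² + (-0.27)² + 0.74² + (-0.64)² = 0.1600 + 0.0900 + 0.8100 + 0.0729 + 0.5476 + 0.4096 = 2.0901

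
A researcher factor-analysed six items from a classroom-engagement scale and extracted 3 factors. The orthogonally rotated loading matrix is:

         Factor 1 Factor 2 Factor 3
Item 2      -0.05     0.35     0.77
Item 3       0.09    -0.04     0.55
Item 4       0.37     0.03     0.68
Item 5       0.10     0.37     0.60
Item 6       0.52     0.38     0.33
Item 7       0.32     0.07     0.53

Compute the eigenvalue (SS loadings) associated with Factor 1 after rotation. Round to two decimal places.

SS loadings for Factor 1 = (-0.05)² + 0.09² + 0.37² + 0.10² + 0.52² + 0.32² = 0.0025 + 0.0081 + 0.1369 + 0.0100 + 0.2704 + 0.1024 = 0.5303

0.53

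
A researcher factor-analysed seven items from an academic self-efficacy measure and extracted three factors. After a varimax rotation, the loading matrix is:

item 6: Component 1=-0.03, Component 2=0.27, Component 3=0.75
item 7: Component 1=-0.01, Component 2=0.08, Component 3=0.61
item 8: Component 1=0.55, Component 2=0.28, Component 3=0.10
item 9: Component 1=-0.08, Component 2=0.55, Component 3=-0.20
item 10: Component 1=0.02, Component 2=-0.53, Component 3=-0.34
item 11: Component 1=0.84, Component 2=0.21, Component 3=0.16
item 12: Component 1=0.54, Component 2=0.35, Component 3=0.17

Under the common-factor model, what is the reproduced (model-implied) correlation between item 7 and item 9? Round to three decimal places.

r̂ = Σ λ_i·λ_j across factors = (-0.01)(-0.08) + (0.08)(0.55) + (0.61)(-0.20)
  = +0.0008 +0.0440 -0.1220 = -0.0772

-0.077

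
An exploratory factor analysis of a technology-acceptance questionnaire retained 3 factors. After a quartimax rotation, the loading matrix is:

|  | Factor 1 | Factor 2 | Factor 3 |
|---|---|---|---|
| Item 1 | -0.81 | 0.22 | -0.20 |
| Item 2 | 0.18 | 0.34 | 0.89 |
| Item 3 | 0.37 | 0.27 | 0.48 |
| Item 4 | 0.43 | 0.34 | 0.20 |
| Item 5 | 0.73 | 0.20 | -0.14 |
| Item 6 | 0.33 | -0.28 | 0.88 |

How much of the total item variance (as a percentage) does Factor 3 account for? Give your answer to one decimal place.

31.6%

SS loadings for Factor 3 = (-0.20)² + 0.89² + 0.48² + 0.20² + (-0.14)² + 0.88² = 1.8965
With 6 standardized items, total variance = 6. Proportion = 1.8965/6 = 0.3161 → 31.61%.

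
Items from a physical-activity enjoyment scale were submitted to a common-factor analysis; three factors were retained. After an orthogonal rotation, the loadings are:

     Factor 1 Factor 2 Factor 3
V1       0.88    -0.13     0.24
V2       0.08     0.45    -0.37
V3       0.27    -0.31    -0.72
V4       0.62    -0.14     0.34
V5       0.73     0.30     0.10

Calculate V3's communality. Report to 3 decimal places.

0.687

h² = 0.27² + (-0.31)² + (-0.72)² = 0.0729 + 0.0961 + 0.5184 = 0.6874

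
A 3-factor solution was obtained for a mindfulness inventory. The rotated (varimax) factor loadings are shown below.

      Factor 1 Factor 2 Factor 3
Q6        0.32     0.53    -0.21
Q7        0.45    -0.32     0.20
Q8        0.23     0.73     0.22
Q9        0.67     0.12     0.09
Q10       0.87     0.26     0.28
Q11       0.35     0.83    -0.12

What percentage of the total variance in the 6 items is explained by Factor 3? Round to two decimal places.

3.89%

SS loadings for Factor 3 = (-0.21)² + 0.20² + 0.22² + 0.09² + 0.28² + (-0.12)² = 0.2334
With 6 standardized items, total variance = 6. Proportion = 0.2334/6 = 0.0389 → 3.89%.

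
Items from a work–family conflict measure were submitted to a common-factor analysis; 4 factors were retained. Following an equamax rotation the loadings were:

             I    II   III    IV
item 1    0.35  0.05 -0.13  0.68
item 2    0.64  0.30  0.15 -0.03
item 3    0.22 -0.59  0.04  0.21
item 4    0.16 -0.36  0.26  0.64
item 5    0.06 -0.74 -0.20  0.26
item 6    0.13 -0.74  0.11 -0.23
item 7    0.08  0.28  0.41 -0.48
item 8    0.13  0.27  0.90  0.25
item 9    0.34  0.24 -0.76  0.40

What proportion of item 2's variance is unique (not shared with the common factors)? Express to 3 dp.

h² = 0.64² + 0.30² + 0.15² + (-0.03)² = 0.4096 + 0.0900 + 0.0225 + 0.0009 = 0.5230
Uniqueness u² = 1 − h² = 1 − 0.5230 = 0.4770

0.477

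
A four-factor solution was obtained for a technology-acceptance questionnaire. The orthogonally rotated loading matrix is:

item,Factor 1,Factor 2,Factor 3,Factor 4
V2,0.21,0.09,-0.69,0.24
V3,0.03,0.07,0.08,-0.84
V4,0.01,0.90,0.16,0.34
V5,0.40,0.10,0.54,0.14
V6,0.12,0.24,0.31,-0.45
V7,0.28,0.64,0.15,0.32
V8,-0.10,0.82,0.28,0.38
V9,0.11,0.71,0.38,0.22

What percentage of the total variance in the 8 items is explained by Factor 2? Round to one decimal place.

SS loadings for Factor 2 = 0.09² + 0.07² + 0.90² + 0.10² + 0.24² + 0.64² + 0.82² + 0.71² = 2.4767
With 8 standardized items, total variance = 8. Proportion = 2.4767/8 = 0.3096 → 30.96%.

31.0%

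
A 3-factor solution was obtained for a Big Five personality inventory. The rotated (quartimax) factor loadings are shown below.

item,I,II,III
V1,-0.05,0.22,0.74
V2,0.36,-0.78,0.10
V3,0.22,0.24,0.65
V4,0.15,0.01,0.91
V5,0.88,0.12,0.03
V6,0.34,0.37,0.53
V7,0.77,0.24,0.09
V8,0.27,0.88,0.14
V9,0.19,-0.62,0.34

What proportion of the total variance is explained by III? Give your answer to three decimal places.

SS loadings for III = 0.74² + 0.10² + 0.65² + 0.91² + 0.03² + 0.53² + 0.09² + 0.14² + 0.34² = 2.2333
Proportion of variance = 2.2333 / 9 = 0.2481.

0.248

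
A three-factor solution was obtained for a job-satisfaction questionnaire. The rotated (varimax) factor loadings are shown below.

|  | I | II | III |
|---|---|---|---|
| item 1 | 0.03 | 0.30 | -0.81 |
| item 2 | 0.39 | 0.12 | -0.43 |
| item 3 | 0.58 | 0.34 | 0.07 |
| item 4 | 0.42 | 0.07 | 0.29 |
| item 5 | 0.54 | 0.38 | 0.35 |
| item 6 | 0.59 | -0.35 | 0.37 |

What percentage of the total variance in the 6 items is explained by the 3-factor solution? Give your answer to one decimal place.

Communalities: 0.7470, 0.3514, 0.4569, 0.2654, 0.5585, 0.6075; Σh² = 2.9867.
Total variance with 6 standardized items is 6, so the solution explains 2.9867/6 = 0.4978 = 49.78%.

49.8%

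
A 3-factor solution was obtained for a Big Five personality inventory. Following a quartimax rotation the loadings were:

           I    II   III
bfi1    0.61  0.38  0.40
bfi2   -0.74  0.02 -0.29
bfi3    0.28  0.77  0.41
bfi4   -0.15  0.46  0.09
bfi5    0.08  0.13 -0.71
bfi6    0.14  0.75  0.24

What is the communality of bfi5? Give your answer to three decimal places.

h² = 0.08² + 0.13² + (-0.71)² = 0.0064 + 0.0169 + 0.5041 = 0.5274

0.527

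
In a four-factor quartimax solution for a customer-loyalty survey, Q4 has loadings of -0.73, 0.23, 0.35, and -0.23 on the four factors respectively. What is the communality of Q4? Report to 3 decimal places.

h² = (-0.73)² + 0.23² + 0.35² + (-0.23)² = 0.5329 + 0.0529 + 0.1225 + 0.0529 = 0.7612

0.761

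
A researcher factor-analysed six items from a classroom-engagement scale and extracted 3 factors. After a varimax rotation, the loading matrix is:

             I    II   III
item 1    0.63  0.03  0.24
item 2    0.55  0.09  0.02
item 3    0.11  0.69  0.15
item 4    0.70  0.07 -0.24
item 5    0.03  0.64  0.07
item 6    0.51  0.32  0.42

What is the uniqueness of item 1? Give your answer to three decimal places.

0.545

h² = 0.63² + 0.03² + 0.24² = 0.3969 + 0.0009 + 0.0576 = 0.4554
Uniqueness u² = 1 − h² = 1 − 0.4554 = 0.5446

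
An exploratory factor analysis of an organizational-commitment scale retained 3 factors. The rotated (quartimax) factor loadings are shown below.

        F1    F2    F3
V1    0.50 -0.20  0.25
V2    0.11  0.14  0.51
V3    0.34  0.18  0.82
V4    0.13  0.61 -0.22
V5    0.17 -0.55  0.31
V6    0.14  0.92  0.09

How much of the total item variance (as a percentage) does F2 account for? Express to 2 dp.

26.88%

SS loadings for F2 = (-0.20)² + 0.14² + 0.18² + 0.61² + (-0.55)² + 0.92² = 1.6130
With 6 standardized items, total variance = 6. Proportion = 1.6130/6 = 0.2688 → 26.88%.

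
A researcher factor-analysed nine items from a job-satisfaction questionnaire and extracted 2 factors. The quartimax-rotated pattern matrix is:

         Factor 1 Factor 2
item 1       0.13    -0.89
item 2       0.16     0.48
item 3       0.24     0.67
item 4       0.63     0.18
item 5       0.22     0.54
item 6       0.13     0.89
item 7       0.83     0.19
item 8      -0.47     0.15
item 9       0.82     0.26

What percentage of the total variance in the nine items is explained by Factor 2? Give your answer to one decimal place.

SS loadings for Factor 2 = (-0.89)² + 0.48² + 0.67² + 0.18² + 0.54² + 0.89² + 0.19² + 0.15² + 0.26² = 2.7137
With 9 standardized items, total variance = 9. Proportion = 2.7137/9 = 0.3015 → 30.15%.

30.2%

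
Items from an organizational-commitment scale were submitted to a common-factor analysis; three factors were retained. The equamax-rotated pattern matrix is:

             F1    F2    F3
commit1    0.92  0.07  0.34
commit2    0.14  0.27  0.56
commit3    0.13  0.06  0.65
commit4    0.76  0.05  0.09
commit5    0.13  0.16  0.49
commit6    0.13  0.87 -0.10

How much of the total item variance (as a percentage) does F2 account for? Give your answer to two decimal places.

14.44%

SS loadings for F2 = 0.07² + 0.27² + 0.06² + 0.05² + 0.16² + 0.87² = 0.8664
With 6 standardized items, total variance = 6. Proportion = 0.8664/6 = 0.1444 → 14.44%.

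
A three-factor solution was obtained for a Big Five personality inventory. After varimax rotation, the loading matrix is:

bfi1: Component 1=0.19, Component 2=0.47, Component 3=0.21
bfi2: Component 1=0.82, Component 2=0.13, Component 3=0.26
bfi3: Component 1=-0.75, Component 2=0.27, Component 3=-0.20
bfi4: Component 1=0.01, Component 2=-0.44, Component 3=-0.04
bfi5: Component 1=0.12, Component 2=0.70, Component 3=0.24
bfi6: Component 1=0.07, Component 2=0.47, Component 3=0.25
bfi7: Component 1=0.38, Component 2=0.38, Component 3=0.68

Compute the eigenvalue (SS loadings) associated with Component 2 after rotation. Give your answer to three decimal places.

SS loadings for Component 2 = 0.47² + 0.13² + 0.27² + (-0.44)² + 0.70² + 0.47² + 0.38² = 0.2209 + 0.0169 + 0.0729 + 0.1936 + 0.4900 + 0.2209 + 0.1444 = 1.3596

1.360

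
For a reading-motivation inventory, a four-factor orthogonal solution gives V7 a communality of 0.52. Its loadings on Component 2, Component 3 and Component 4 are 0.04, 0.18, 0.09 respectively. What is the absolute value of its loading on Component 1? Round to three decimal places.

0.691

Under orthogonal rotation h² = Σλ², so λ_Component 1² = h² − (0.0421) = 0.52 − 0.0421 = 0.4779.
|λ| = √0.4779 = 0.6913.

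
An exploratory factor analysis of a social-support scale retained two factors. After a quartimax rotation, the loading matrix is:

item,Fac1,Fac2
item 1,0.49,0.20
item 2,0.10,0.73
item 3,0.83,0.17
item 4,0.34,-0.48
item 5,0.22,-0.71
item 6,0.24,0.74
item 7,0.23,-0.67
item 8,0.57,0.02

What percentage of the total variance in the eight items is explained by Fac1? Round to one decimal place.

SS loadings for Fac1 = 0.49² + 0.10² + 0.83² + 0.34² + 0.22² + 0.24² + 0.23² + 0.57² = 1.5384
With 8 standardized items, total variance = 8. Proportion = 1.5384/8 = 0.1923 → 19.23%.

19.2%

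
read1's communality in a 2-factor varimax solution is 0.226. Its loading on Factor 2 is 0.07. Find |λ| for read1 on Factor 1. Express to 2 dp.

0.47

Under orthogonal rotation h² = Σλ², so λ_Factor 1² = h² − (0.0049) = 0.226 − 0.0049 = 0.2211.
|λ| = √0.2211 = 0.4702.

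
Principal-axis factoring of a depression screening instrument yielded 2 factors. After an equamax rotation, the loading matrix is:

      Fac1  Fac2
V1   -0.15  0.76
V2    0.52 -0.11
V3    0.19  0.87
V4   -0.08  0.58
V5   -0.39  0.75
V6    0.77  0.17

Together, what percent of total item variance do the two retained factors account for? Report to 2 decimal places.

55.91%

Communalities: 0.6001, 0.2825, 0.7930, 0.3428, 0.7146, 0.6218; Σh² = 3.3548.
Total variance with 6 standardized items is 6, so the solution explains 3.3548/6 = 0.5591 = 55.91%.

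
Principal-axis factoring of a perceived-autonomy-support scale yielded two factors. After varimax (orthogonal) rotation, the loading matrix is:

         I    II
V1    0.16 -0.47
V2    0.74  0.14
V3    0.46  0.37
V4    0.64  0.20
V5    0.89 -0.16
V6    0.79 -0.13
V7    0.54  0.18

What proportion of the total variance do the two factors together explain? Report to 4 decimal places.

SS loadings by factor: 2.9022, 0.4923; total = 3.3945.
Total variance with 7 standardized items is 7, so the solution explains 3.3945/7 = 0.4849.

0.4849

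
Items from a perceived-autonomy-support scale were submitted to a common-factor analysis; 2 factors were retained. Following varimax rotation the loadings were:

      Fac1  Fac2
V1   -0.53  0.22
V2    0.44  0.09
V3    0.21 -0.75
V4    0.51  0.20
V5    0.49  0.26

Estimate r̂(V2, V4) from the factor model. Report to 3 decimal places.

0.242

r̂ = Σ λ_i·λ_j across factors = (0.44)(0.51) + (0.09)(0.20)
  = +0.2244 +0.0180 = 0.2424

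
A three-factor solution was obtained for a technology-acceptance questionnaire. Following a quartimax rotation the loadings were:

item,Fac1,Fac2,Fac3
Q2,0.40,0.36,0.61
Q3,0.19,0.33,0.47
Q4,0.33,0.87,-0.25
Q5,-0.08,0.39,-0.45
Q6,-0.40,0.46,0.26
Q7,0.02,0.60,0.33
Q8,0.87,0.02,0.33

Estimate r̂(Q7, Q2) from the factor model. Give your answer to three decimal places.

0.425

r̂ = Σ λ_i·λ_j across factors = (0.02)(0.40) + (0.60)(0.36) + (0.33)(0.61)
  = +0.0080 +0.2160 +0.2013 = 0.4253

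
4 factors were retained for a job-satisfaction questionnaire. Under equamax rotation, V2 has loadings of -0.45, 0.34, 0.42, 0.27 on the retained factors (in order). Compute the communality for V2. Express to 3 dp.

h² = (-0.45)² + 0.34² + 0.42² + 0.27² = 0.2025 + 0.1156 + 0.1764 + 0.0729 = 0.5674

0.567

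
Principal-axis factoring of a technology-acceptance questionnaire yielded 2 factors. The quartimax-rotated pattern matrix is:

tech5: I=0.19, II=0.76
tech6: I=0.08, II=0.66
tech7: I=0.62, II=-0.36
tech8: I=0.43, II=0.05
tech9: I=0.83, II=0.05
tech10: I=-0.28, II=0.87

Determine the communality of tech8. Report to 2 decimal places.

0.19

h² = 0.43² + 0.05² = 0.1849 + 0.0025 = 0.1874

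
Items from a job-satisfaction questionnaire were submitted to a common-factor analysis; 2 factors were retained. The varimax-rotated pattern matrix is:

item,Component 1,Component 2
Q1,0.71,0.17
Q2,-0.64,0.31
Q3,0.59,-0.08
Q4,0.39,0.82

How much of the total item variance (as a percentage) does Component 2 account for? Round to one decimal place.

20.1%

SS loadings for Component 2 = 0.17² + 0.31² + (-0.08)² + 0.82² = 0.8038
With 4 standardized items, total variance = 4. Proportion = 0.8038/4 = 0.2009 → 20.09%.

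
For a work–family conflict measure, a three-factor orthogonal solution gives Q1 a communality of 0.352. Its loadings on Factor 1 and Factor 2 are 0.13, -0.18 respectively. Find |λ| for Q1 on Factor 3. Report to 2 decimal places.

0.55

Under orthogonal rotation h² = Σλ², so λ_Factor 3² = h² − (0.0493) = 0.352 − 0.0493 = 0.3027.
|λ| = √0.3027 = 0.5502.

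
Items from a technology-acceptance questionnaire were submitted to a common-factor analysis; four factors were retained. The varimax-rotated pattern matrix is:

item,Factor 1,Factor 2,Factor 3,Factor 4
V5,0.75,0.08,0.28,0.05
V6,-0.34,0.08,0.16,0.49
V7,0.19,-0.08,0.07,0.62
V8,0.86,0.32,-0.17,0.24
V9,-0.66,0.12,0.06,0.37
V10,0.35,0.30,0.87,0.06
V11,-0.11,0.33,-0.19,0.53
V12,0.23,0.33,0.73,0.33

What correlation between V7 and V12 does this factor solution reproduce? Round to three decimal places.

0.273

r̂ = Σ λ_i·λ_j across factors = (0.19)(0.23) + (-0.08)(0.33) + (0.07)(0.73) + (0.62)(0.33)
  = +0.0437 -0.0264 +0.0511 +0.2046 = 0.2730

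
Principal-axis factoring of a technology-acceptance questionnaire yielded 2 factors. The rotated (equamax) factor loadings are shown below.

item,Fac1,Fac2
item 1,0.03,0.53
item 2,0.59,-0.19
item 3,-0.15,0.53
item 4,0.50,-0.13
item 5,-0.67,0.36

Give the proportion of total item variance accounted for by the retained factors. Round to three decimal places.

Communalities: 0.2818, 0.3842, 0.3034, 0.2669, 0.5785; Σh² = 1.8148.
Total variance with 5 standardized items is 5, so the solution explains 1.8148/5 = 0.3630.

0.363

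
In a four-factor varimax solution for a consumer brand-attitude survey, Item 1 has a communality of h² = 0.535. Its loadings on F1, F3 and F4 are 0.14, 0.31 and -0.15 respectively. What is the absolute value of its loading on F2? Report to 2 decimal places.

0.63

Under orthogonal rotation h² = Σλ², so λ_F2² = h² − (0.1382) = 0.535 − 0.1382 = 0.3968.
|λ| = √0.3968 = 0.6299.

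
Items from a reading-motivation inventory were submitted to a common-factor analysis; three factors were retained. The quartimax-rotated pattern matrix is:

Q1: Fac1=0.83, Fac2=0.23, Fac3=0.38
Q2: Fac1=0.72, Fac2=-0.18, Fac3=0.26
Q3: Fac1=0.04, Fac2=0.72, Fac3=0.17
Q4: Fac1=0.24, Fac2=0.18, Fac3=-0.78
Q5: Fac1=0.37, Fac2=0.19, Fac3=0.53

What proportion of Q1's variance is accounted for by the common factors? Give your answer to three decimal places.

h² = 0.83² + 0.23² + 0.38² = 0.6889 + 0.0529 + 0.1444 = 0.8862

0.886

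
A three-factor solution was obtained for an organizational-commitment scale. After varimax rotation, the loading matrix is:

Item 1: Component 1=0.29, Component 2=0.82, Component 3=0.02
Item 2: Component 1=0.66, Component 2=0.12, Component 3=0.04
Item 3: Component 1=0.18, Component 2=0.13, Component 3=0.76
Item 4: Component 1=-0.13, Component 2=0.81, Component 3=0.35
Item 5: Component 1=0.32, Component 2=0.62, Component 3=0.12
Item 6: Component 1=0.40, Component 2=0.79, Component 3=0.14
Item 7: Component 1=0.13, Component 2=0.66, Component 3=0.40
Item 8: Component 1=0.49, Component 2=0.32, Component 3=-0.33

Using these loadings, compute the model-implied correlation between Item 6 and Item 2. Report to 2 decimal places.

0.36

r̂ = Σ λ_i·λ_j across factors = (0.40)(0.66) + (0.79)(0.12) + (0.14)(0.04)
  = +0.2640 +0.0948 +0.0056 = 0.3644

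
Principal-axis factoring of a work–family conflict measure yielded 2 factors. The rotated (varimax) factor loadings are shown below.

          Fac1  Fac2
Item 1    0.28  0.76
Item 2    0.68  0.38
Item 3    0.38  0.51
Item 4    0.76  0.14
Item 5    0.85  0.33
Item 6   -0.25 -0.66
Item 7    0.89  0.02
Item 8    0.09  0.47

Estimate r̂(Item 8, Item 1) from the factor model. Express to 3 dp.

r̂ = Σ λ_i·λ_j across factors = (0.09)(0.28) + (0.47)(0.76)
  = +0.0252 +0.3572 = 0.3824

0.382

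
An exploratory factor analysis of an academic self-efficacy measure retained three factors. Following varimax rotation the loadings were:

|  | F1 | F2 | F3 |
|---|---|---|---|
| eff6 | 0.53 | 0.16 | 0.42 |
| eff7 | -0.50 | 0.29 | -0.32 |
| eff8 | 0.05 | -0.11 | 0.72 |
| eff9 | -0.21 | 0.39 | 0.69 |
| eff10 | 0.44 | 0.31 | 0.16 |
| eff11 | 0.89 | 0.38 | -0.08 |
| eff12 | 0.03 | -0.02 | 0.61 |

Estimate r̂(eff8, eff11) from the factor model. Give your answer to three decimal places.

r̂ = Σ λ_i·λ_j across factors = (0.05)(0.89) + (-0.11)(0.38) + (0.72)(-0.08)
  = +0.0445 -0.0418 -0.0576 = -0.0549

-0.055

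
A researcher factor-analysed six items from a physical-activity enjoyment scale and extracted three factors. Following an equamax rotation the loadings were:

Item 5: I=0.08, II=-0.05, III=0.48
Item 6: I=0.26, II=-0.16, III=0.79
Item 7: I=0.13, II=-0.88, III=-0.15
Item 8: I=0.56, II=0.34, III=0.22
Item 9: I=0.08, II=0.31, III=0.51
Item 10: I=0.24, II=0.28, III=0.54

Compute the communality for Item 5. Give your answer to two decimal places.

h² = 0.08² + (-0.05)² + 0.48² = 0.0064 + 0.0025 + 0.2304 = 0.2393

0.24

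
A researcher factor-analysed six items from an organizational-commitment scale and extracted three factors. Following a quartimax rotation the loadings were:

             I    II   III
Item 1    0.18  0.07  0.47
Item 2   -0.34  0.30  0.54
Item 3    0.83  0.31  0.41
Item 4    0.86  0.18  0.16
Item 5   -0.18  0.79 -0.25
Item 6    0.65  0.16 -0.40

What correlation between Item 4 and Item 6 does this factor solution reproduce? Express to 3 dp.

r̂ = Σ λ_i·λ_j across factors = (0.86)(0.65) + (0.18)(0.16) + (0.16)(-0.40)
  = +0.5590 +0.0288 -0.0640 = 0.5238

0.524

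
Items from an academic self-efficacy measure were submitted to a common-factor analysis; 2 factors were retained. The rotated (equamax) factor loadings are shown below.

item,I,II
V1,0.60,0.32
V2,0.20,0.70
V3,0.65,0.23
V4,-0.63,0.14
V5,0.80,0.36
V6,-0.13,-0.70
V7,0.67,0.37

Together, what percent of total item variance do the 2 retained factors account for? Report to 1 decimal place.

53.5%

Communalities: 0.4624, 0.5300, 0.4754, 0.4165, 0.7696, 0.5069, 0.5858; Σh² = 3.7466.
Total variance with 7 standardized items is 7, so the solution explains 3.7466/7 = 0.5352 = 53.52%.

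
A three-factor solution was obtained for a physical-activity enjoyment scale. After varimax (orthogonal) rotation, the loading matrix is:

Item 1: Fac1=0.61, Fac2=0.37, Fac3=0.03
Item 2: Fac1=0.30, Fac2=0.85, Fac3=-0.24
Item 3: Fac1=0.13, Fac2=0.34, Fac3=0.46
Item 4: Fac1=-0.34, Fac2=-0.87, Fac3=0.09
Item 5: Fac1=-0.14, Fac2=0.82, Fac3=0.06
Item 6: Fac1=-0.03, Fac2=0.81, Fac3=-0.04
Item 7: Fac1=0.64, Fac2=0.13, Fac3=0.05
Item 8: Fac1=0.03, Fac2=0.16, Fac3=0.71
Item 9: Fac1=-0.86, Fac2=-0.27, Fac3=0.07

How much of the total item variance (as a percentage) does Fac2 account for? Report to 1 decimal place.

SS loadings for Fac2 = 0.37² + 0.85² + 0.34² + (-0.87)² + 0.82² + 0.81² + 0.13² + 0.16² + (-0.27)² = 3.1758
With 9 standardized items, total variance = 9. Proportion = 3.1758/9 = 0.3529 → 35.29%.

35.3%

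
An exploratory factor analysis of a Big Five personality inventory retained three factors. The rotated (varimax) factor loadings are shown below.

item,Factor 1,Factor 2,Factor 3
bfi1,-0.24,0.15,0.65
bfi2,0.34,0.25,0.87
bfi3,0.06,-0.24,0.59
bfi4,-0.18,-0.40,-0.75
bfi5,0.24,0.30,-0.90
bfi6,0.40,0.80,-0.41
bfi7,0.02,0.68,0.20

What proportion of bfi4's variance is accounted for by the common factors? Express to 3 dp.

0.755

h² = (-0.18)² + (-0.40)² + (-0.75)² = 0.0324 + 0.1600 + 0.5625 = 0.7549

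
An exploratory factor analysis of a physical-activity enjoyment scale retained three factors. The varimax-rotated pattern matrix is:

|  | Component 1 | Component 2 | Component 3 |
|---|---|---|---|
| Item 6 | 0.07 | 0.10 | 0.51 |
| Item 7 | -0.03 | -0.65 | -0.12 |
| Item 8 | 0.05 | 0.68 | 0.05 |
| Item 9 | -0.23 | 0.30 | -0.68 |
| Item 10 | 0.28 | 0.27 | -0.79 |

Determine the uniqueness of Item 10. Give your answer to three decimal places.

0.225

h² = 0.28² + 0.27² + (-0.79)² = 0.0784 + 0.0729 + 0.6241 = 0.7754
Uniqueness u² = 1 − h² = 1 − 0.7754 = 0.2246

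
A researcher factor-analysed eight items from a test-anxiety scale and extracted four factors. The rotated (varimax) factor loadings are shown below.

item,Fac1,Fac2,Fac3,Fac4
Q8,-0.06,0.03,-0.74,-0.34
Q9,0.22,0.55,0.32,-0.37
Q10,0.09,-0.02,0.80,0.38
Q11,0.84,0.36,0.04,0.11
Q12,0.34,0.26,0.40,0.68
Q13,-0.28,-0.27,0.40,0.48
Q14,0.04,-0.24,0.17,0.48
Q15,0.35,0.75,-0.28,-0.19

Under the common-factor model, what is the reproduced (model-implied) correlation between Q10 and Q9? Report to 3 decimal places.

r̂ = Σ λ_i·λ_j across factors = (0.09)(0.22) + (-0.02)(0.55) + (0.80)(0.32) + (0.38)(-0.37)
  = +0.0198 -0.0110 +0.2560 -0.1406 = 0.1242

0.124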